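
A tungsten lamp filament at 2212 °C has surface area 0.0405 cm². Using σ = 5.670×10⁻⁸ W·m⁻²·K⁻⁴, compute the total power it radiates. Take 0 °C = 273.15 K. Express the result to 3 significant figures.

P ≈ 8.76 W

T = 2212 °C + 273.15 = 2485.15 K.
Area A = 0.0405 cm² = 4.05×10⁻⁶ m².
P = σAT⁴ = 5.670×10⁻⁸ × 4.05×10⁻⁶ × (2485.15)⁴ = 8.76 W.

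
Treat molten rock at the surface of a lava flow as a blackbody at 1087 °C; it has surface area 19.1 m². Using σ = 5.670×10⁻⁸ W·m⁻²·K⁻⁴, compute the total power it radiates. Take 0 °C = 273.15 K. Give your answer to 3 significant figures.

T = 1087 °C + 273.15 = 1360.15 K.
Area A = 19.1 m².
P = σAT⁴ = 5.670×10⁻⁸ × 19.1 × (1360.15)⁴ = 3.71×10⁶ W.

P ≈ 3.71×10⁶ W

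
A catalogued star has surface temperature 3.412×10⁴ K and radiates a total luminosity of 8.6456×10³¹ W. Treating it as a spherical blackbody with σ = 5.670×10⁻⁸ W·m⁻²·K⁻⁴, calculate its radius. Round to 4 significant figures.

L = 4πR²σT⁴ ⇒ R = √(L/(4πσT⁴)).
σT⁴ = 7.68456×10¹⁰ W/m², so R = √(8.6456×10³¹/(4π×7.68456×10¹⁰)) = 9.462×10⁹ m.

R ≈ 9.462×10⁹ m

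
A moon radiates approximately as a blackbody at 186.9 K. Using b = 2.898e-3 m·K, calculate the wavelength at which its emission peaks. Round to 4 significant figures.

Wien's displacement law: λ_max = b/T = (2.898×10⁻³ m·K)/(186.9 K) = 1.5506×10⁻⁵ m.
That is 15.51 μm, in the infrared range.

λ_max ≈ 15.51 μm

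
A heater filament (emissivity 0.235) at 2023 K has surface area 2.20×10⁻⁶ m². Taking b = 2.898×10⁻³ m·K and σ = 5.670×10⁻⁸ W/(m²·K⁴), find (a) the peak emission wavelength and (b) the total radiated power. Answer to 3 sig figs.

(a) λ_max = b/T = 2.898×10⁻³/2023 = 1.433×10⁻⁶ m = 1.43×10³ nm.
Area A = 2.20×10⁻⁶ m².
(b) P = εσAT⁴ = 0.235×5.670×10⁻⁸×2.20×10⁻⁶×(2023)⁴ = 0.491 W.

λ_max ≈ 1.43×10³ nm; P ≈ 0.491 W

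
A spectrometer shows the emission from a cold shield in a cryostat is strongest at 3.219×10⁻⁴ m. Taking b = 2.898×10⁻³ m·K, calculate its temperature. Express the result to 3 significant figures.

Wien's law gives T = b/λ_max = (2.898×10⁻³ m·K)/(3.219×10⁻⁴ m) = 9.00 K.

T ≈ 9.00 K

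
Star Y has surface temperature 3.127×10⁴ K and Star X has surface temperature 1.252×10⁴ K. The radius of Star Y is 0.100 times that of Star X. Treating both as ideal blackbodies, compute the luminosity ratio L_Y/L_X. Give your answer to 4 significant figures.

L ∝ R²T⁴, so L_Y/L_X = (R_Y/R_X)²(T_Y/T_X)⁴ = (0.100)² × (3.127×10⁴/1.252×10⁴)⁴ = 0.01 × 38.9130 = 0.3891.

L_Y/L_X ≈ 0.3891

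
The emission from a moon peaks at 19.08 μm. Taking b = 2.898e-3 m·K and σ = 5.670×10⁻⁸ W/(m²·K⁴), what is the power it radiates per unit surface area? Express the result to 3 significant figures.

I ≈ 30.2 W/m²

Wien's law: T = b/λ_max = 2.898×10⁻³/1.908×10⁻⁵ = 151.887 K.
Then I = σT⁴ = 5.670×10⁻⁸×(151.887)⁴ = 30.2 W/m².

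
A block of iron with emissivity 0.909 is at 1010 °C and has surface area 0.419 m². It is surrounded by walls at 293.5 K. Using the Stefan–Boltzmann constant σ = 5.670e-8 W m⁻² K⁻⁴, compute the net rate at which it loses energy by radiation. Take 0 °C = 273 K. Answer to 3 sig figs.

Net loss ≈ 5.84×10⁴ W

T = 1010 °C + 273 = 1283 K.
Area A = 0.419 m².
Net radiated power P_net = εσA(T⁴ − T₀⁴) = 0.909×5.670×10⁻⁸×0.419×(1283⁴ − 293.5⁴).
T⁴ − T₀⁴ = 2.70961×10¹² − 7.42049×10⁹ = 2.70219×10¹² K⁴, so P_net = 5.84×10⁴ W.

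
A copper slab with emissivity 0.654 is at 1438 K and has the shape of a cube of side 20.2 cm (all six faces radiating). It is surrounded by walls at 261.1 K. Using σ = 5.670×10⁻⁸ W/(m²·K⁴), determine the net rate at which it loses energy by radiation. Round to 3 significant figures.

Area A = 6s² = 6×(0.202 m)² = 0.244824 m².
Net radiated power P_net = εσA(T⁴ − T₀⁴) = 0.654×5.670×10⁻⁸×0.244824×(1438⁴ − 261.1⁴).
T⁴ − T₀⁴ = 4.27598×10¹² − 4.64759×10⁹ = 4.27133×10¹² K⁴, so P_net = 3.88×10⁴ W.

Net loss ≈ 3.88×10⁴ W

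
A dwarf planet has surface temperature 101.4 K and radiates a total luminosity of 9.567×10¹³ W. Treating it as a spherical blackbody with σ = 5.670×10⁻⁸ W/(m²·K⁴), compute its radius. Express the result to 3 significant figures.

R ≈ 1.13×10⁶ m

L = 4πR²σT⁴ ⇒ R = √(L/(4πσT⁴)).
σT⁴ = 5.99425 W/m², so R = √(9.567×10¹³/(4π×5.99425)) = 1.13×10⁶ m.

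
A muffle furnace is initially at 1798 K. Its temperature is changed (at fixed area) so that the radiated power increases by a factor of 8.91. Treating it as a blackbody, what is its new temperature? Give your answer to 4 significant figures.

P ∝ T⁴, so T₂/T₁ = (P₂/P₁)^(1/4) = (8.91)^(1/4) = 1.72770.
T₂ = 1798 × 1.72770 = 3106 K.

T₂ ≈ 3106 K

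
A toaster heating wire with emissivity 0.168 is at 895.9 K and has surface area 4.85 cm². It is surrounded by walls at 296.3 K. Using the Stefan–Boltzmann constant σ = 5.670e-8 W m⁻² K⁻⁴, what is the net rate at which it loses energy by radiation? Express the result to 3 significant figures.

Net loss ≈ 2.94 W

Area A = 4.85 cm² = 4.85×10⁻⁴ m².
Net radiated power P_net = εσA(T⁴ − T₀⁴) = 0.168×5.670×10⁻⁸×4.85×10⁻⁴×(895.9⁴ − 296.3⁴).
T⁴ − T₀⁴ = 6.44226×10¹¹ − 7.70773×10⁹ = 6.36518×10¹¹ K⁴, so P_net = 2.94 W.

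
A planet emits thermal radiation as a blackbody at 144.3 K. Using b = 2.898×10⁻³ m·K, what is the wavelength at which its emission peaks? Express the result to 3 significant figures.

Wien's displacement law: λ_max = b/T = (2.898×10⁻³ m·K)/(144.3 K) = 2.008×10⁻⁵ m.
That is 20.1 μm, in the infrared range.

λ_max ≈ 20.1 μm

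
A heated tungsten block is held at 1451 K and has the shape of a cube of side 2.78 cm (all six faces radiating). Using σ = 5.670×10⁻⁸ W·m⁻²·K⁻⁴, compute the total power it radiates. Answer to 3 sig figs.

Area A = 6s² = 6×(0.0278 m)² = 4.63704×10⁻³ m².
P = σAT⁴ = 5.670×10⁻⁸ × 4.63704×10⁻³ × (1451)⁴ = 1.17×10³ W.

P ≈ 1.17×10³ W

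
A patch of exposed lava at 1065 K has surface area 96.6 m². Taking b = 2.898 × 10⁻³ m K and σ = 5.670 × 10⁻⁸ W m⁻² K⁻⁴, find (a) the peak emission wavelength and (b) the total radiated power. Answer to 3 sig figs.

λ_max ≈ 2.72×10³ nm; P ≈ 7.05×10⁶ W

(a) λ_max = b/T = 2.898×10⁻³/1065 = 2.721×10⁻⁶ m = 2.72×10³ nm.
Area A = 96.6 m².
(b) P = σAT⁴ = 5.670×10⁻⁸×96.6×(1065)⁴ = 7.05×10⁶ W.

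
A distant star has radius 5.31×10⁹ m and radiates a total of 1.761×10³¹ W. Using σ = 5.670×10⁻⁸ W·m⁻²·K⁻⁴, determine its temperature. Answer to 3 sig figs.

T ≈ 3.06×10⁴ K

Surface area A = 4πR² = 4π(5.31×10⁹ m)² = 3.54323×10²⁰ m².
P = σAT⁴ ⇒ T = (P/(σA))^(1/4) = (1.761×10³¹/(5.670×10⁻⁸×3.54323×10²⁰))^(1/4) = 3.06×10⁴ K.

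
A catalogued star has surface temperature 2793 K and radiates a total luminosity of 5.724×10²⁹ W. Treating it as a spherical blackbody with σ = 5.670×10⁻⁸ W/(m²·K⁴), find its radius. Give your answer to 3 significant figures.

L = 4πR²σT⁴ ⇒ R = √(L/(4πσT⁴)).
σT⁴ = 3.45038×10⁶ W/m², so R = √(5.724×10²⁹/(4π×3.45038×10⁶)) = 1.15×10¹¹ m.

R ≈ 1.15×10¹¹ m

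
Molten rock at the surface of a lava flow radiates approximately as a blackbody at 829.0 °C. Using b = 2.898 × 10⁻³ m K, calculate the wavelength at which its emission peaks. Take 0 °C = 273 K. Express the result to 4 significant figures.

T = 829.0 °C + 273 = 1102.0 K.
Wien's displacement law: λ_max = b/T = (2.898×10⁻³ m·K)/(1102.0 K) = 2.6298×10⁻⁶ m.
That is 2.630 μm, in the infrared range.

λ_max ≈ 2.630 μm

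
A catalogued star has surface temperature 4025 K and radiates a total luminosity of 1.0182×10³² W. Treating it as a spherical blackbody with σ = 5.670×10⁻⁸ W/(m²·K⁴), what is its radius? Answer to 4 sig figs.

L = 4πR²σT⁴ ⇒ R = √(L/(4πσT⁴)).
σT⁴ = 1.48815×10⁷ W/m², so R = √(1.0182×10³²/(4π×1.48815×10⁷)) = 7.379×10¹¹ m.

R ≈ 7.379×10¹¹ m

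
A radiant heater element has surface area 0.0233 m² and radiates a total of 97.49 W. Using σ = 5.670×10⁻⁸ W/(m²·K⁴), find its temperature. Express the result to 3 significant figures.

T ≈ 521 K

Area A = 0.0233 m².
P = σAT⁴ ⇒ T = (P/(σA))^(1/4) = (97.49/(5.670×10⁻⁸×0.0233))^(1/4) = 521 K.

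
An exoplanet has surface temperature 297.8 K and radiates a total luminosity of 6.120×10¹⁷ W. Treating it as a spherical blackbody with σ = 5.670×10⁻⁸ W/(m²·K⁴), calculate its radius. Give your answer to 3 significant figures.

R ≈ 1.05×10⁷ m

L = 4πR²σT⁴ ⇒ R = √(L/(4πσT⁴)).
σT⁴ = 445.946 W/m², so R = √(6.120×10¹⁷/(4π×445.946)) = 1.05×10⁷ m.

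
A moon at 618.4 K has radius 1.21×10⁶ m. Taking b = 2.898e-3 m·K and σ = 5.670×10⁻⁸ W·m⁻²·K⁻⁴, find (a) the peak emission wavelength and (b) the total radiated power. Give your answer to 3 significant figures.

λ_max ≈ 4.69 μm; P ≈ 1.53×10¹⁷ W

(a) λ_max = b/T = 2.898×10⁻³/618.4 = 4.686×10⁻⁶ m = 4.69 μm.
Surface area A = 4πR² = 4π(1.21×10⁶ m)² = 1.83984×10¹³ m².
(b) P = σAT⁴ = 5.670×10⁻⁸×1.83984×10¹³×(618.4)⁴ = 1.53×10¹⁷ W.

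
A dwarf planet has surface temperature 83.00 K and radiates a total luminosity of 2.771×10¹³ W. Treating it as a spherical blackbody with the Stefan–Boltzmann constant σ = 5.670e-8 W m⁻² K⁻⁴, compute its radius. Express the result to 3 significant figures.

R ≈ 9.05×10⁵ m

L = 4πR²σT⁴ ⇒ R = √(L/(4πσT⁴)).
σT⁴ = 2.69089 W/m², so R = √(2.771×10¹³/(4π×2.69089)) = 9.05×10⁵ m.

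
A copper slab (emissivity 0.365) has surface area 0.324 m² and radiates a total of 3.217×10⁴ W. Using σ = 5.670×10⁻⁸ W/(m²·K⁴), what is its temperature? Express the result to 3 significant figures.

Area A = 0.324 m².
P = εσAT⁴ ⇒ T = (P/(εσA))^(1/4) = (3.217×10⁴/(0.365×5.670×10⁻⁸×0.324))^(1/4) = 1.48×10³ K.

T ≈ 1.48×10³ K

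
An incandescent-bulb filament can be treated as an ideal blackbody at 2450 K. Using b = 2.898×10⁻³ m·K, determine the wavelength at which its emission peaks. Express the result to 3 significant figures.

λ_max ≈ 1.18×10³ nm

Wien's displacement law: λ_max = b/T = (2.898×10⁻³ m·K)/(2450 K) = 1.183×10⁻⁶ m.
That is 1.18×10³ nm, in the infrared range.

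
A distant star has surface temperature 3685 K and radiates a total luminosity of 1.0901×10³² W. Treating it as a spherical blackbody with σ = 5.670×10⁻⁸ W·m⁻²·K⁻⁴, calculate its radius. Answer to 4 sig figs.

L = 4πR²σT⁴ ⇒ R = √(L/(4πσT⁴)).
σT⁴ = 1.04552×10⁷ W/m², so R = √(1.0901×10³²/(4π×1.04552×10⁷)) = 9.109×10¹¹ m.

R ≈ 9.109×10¹¹ m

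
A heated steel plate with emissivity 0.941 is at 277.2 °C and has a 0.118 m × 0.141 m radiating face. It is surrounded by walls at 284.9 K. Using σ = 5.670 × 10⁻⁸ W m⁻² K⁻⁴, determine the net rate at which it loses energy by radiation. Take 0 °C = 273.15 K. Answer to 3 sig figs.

Net loss ≈ 75.6 W

T = 277.2 °C + 273.15 = 550.35 K.
Area A = 0.118 × 0.141 = 0.016638 m².
Net radiated power P_net = εσA(T⁴ − T₀⁴) = 0.941×5.670×10⁻⁸×0.016638×(550.35⁴ − 284.9⁴).
T⁴ − T₀⁴ = 9.17394×10¹⁰ − 6.58825×10⁹ = 8.51512×10¹⁰ K⁴, so P_net = 75.6 W.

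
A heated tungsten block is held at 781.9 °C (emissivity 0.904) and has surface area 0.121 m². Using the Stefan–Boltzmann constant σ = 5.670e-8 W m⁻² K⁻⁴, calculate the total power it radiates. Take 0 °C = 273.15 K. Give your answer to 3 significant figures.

T = 781.9 °C + 273.15 = 1055.05 K.
Area A = 0.121 m².
P = εσAT⁴ = 0.904 × 5.670×10⁻⁸ × 0.121 × (1055.05)⁴ = 7.68×10³ W.

P ≈ 7.68×10³ W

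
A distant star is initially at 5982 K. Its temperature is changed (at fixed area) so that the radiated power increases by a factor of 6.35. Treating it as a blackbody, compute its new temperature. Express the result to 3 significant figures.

T₂ ≈ 9.50×10³ K

P ∝ T⁴, so T₂/T₁ = (P₂/P₁)^(1/4) = (6.35)^(1/4) = 1.58743.
T₂ = 5982 × 1.58743 = 9.50×10³ K.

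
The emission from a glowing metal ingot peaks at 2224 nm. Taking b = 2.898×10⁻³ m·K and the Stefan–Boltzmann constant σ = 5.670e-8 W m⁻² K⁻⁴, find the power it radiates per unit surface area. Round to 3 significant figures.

Wien's law: T = b/λ_max = 2.898×10⁻³/2.224×10⁻⁶ = 1303.06 K.
Then I = σT⁴ = 5.670×10⁻⁸×(1303.06)⁴ = 1.63×10⁵ W/m².

I ≈ 1.63×10⁵ W/m²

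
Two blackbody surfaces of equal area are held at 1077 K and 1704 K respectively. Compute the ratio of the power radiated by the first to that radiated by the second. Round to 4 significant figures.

P₁/P₂ ≈ 0.1596

With equal areas, P₁/P₂ = (T₁/T₂)⁴ = (1077/1704)⁴ = 0.1596.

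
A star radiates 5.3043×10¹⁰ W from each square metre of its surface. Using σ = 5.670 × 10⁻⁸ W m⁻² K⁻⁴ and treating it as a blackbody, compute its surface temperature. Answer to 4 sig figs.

I = σT⁴, so T = (I/σ)^(1/4) = (5.3043×10¹⁰/(5.670×10⁻⁸))^(1/4) = 3.110×10⁴ K.

T ≈ 3.110×10⁴ K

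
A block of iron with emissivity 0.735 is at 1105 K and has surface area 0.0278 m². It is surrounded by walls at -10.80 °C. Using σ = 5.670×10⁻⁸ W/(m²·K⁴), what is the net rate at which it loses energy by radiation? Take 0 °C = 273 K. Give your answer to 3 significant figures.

Surroundings: T = -10.80 °C + 273 = 262.20 K.
Area A = 0.0278 m².
Net radiated power P_net = εσA(T⁴ − T₀⁴) = 0.735×5.670×10⁻⁸×0.0278×(1105⁴ − 262.20⁴).
T⁴ − T₀⁴ = 1.49090×10¹² − 4.72640×10⁹ = 1.48617×10¹² K⁴, so P_net = 1.72×10³ W.

Net loss ≈ 1.72×10³ W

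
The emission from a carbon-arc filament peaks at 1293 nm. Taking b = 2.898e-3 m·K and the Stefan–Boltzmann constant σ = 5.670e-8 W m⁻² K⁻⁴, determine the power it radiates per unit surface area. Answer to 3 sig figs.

I ≈ 1.43×10⁶ W/m²

Wien's law: T = b/λ_max = 2.898×10⁻³/1.293×10⁻⁶ = 2241.30 K.
Then I = σT⁴ = 5.670×10⁻⁸×(2241.30)⁴ = 1.43×10⁶ W/m².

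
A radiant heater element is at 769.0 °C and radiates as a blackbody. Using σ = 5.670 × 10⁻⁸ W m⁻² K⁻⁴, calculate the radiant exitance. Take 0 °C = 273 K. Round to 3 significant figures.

T = 769.0 °C + 273 = 1042.0 K.
Stefan–Boltzmann: I = σT⁴ = 5.670×10⁻⁸ × (1042.0)⁴ = 6.68×10⁴ W/m².

I ≈ 6.68×10⁴ W/m²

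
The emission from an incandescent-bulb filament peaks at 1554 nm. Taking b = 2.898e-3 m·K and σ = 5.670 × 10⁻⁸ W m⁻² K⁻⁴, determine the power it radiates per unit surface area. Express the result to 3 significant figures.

I ≈ 6.86×10⁵ W/m²

Wien's law: T = b/λ_max = 2.898×10⁻³/1.554×10⁻⁶ = 1864.86 K.
Then I = σT⁴ = 5.670×10⁻⁸×(1864.86)⁴ = 6.86×10⁵ W/m².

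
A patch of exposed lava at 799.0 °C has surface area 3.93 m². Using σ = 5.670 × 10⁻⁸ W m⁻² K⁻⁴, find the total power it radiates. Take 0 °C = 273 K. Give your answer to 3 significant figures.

T = 799.0 °C + 273 = 1072.0 K.
Area A = 3.93 m².
P = σAT⁴ = 5.670×10⁻⁸ × 3.93 × (1072.0)⁴ = 2.94×10⁵ W.

P ≈ 2.94×10⁵ W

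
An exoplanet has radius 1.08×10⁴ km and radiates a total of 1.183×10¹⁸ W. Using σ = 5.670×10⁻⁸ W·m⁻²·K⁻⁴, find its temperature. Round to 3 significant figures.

T ≈ 345 K

Surface area A = 4πR² = 4π(1.08×10⁷ m)² = 1.46574×10¹⁵ m².
P = σAT⁴ ⇒ T = (P/(σA))^(1/4) = (1.183×10¹⁸/(5.670×10⁻⁸×1.46574×10¹⁵))^(1/4) = 345 K.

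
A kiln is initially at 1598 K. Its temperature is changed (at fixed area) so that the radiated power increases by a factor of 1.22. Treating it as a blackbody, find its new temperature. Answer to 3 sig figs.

T₂ ≈ 1.68×10³ K

P ∝ T⁴, so T₂/T₁ = (P₂/P₁)^(1/4) = (1.22)^(1/4) = 1.05097.
T₂ = 1598 × 1.05097 = 1.68×10³ K.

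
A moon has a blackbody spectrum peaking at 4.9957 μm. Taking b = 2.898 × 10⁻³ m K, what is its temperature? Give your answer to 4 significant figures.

T ≈ 580.1 K

Wien's law gives T = b/λ_max = (2.898×10⁻³ m·K)/(4.9957×10⁻⁶ m) = 580.1 K.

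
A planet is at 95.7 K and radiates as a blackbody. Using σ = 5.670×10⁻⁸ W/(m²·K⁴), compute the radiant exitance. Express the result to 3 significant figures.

Stefan–Boltzmann: I = σT⁴ = 5.670×10⁻⁸ × (95.7)⁴ = 4.76 W/m².

I ≈ 4.76 W/m²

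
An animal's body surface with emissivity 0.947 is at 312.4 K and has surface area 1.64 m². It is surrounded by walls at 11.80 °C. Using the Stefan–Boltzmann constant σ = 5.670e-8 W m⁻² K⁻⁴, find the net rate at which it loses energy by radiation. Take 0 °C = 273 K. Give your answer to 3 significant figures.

Net loss ≈ 259 W

Surroundings: T = 11.80 °C + 273 = 284.80 K.
Area A = 1.64 m².
Net radiated power P_net = εσA(T⁴ − T₀⁴) = 0.947×5.670×10⁻⁸×1.64×(312.4⁴ − 284.80⁴).
T⁴ − T₀⁴ = 9.52454×10⁹ − 6.57900×10⁹ = 2.94554×10⁹ K⁴, so P_net = 259 W.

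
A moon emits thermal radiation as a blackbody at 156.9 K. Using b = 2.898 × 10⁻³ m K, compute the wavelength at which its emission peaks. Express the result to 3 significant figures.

Wien's displacement law: λ_max = b/T = (2.898×10⁻³ m·K)/(156.9 K) = 1.847×10⁻⁵ m.
That is 18.5 μm, in the infrared range.

λ_max ≈ 18.5 μm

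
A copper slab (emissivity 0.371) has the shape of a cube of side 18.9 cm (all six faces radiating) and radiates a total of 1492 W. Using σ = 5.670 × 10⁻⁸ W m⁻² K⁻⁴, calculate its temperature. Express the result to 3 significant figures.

T ≈ 758 K

Area A = 6s² = 6×(0.189 m)² = 0.214326 m².
P = εσAT⁴ ⇒ T = (P/(εσA))^(1/4) = (1492/(0.371×5.670×10⁻⁸×0.214326))^(1/4) = 758 K.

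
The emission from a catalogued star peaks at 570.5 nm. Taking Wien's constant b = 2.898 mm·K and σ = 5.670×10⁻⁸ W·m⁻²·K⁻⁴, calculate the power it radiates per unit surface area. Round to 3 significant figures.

Wien's law: T = b/λ_max = 2.898×10⁻³/5.705×10⁻⁷ = 5079.75 K.
Then I = σT⁴ = 5.670×10⁻⁸×(5079.75)⁴ = 3.78×10⁷ W/m².

I ≈ 3.78×10⁷ W/m²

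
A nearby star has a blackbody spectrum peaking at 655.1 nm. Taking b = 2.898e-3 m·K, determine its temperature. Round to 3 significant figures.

T ≈ 4.42×10³ K

Wien's law gives T = b/λ_max = (2.898×10⁻³ m·K)/(6.551×10⁻⁷ m) = 4.42×10³ K.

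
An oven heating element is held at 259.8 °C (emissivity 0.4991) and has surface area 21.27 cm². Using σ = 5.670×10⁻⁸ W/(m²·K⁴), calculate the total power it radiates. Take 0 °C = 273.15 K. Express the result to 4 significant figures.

T = 259.8 °C + 273.15 = 532.95 K.
Area A = 21.27 cm² = 2.127×10⁻³ m².
P = εσAT⁴ = 0.4991 × 5.670×10⁻⁸ × 2.127×10⁻³ × (532.95)⁴ = 4.856 W.

P ≈ 4.856 W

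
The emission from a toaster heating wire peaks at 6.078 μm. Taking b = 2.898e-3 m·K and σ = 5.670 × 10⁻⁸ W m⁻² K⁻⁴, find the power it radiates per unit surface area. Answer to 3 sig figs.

Wien's law: T = b/λ_max = 2.898×10⁻³/6.078×10⁻⁶ = 476.802 K.
Then I = σT⁴ = 5.670×10⁻⁸×(476.802)⁴ = 2.93×10³ W/m².

I ≈ 2.93×10³ W/m²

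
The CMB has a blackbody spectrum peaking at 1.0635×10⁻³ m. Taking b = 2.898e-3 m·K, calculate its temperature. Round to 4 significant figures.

T ≈ 2.725 K

Wien's law gives T = b/λ_max = (2.898×10⁻³ m·K)/(1.0635×10⁻³ m) = 2.725 K.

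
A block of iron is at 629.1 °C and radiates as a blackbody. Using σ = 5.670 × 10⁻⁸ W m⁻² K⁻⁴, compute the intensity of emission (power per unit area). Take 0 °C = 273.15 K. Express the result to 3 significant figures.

T = 629.1 °C + 273.15 = 902.25 K.
Stefan–Boltzmann: I = σT⁴ = 5.670×10⁻⁸ × (902.25)⁴ = 3.76×10⁴ W/m².

I ≈ 3.76×10⁴ W/m²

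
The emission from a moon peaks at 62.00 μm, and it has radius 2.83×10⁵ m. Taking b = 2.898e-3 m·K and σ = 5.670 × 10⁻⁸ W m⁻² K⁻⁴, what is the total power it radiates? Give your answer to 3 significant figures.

Wien's law: T = b/λ_max = 2.898×10⁻³/6.200×10⁻⁵ = 46.7419 K.
Surface area A = 4πR² = 4π(2.83×10⁵ m)² = 1.00643×10¹² m².
Then P = σAT⁴ = 5.670×10⁻⁸×1.00643×10¹²×(46.7419)⁴ = 2.72×10¹¹ W.

P ≈ 2.72×10¹¹ W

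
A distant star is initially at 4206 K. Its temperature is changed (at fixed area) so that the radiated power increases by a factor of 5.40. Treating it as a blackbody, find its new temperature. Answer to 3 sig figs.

T₂ ≈ 6.41×10³ K

P ∝ T⁴, so T₂/T₁ = (P₂/P₁)^(1/4) = (5.40)^(1/4) = 1.52440.
T₂ = 4206 × 1.52440 = 6.41×10³ K.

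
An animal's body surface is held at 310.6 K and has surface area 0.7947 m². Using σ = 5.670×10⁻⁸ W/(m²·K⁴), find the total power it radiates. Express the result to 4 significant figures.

P ≈ 419.4 W

Area A = 0.7947 m².
P = σAT⁴ = 5.670×10⁻⁸ × 0.7947 × (310.6)⁴ = 419.4 W.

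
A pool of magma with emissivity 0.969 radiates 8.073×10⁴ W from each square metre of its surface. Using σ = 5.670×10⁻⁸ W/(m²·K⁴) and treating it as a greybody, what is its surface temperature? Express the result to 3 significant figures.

I = εσT⁴, so T = (I/εσ)^(1/4) = (8.073×10⁴/(0.969×5.670×10⁻⁸))^(1/4) = 1.10×10³ K.

T ≈ 1.10×10³ K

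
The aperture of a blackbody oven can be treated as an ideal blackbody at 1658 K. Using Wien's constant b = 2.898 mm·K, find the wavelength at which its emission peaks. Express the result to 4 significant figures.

λ_max ≈ 1.748 μm

Wien's displacement law: λ_max = b/T = (2.898×10⁻³ m·K)/(1658 K) = 1.7479×10⁻⁶ m.
That is 1.748 μm, in the infrared range.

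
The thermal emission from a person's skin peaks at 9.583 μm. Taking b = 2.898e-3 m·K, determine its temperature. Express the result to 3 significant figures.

T ≈ 302 K

Wien's law gives T = b/λ_max = (2.898×10⁻³ m·K)/(9.583×10⁻⁶ m) = 302 K.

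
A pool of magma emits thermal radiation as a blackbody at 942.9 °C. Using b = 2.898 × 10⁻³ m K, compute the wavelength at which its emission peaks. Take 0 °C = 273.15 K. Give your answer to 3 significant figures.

T = 942.9 °C + 273.15 = 1216.05 K.
Wien's displacement law: λ_max = b/T = (2.898×10⁻³ m·K)/(1216.05 K) = 2.383×10⁻⁶ m.
That is 2.38×10³ nm, in the infrared range.

λ_max ≈ 2.38×10³ nm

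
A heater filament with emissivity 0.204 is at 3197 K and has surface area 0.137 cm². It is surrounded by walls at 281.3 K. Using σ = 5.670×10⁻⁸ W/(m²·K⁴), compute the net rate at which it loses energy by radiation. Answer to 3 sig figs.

Area A = 0.137 cm² = 1.37×10⁻⁵ m².
Net radiated power P_net = εσA(T⁴ − T₀⁴) = 0.204×5.670×10⁻⁸×1.37×10⁻⁵×(3197⁴ − 281.3⁴).
T⁴ − T₀⁴ = 1.04465×10¹⁴ − 6.26151×10⁹ = 1.04459×10¹⁴ K⁴, so P_net = 16.6 W.

Net loss ≈ 16.6 W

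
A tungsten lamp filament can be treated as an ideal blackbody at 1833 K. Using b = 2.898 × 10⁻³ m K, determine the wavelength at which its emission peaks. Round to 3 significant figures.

λ_max ≈ 1.58×10³ nm

Wien's displacement law: λ_max = b/T = (2.898×10⁻³ m·K)/(1833 K) = 1.581×10⁻⁶ m.
That is 1.58×10³ nm, in the infrared range.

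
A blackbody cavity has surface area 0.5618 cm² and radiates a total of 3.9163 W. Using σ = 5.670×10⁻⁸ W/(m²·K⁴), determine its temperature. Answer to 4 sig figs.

Area A = 0.5618 cm² = 5.618×10⁻⁵ m².
P = σAT⁴ ⇒ T = (P/(σA))^(1/4) = (3.9163/(5.670×10⁻⁸×5.618×10⁻⁵))^(1/4) = 1053 K.

T ≈ 1053 K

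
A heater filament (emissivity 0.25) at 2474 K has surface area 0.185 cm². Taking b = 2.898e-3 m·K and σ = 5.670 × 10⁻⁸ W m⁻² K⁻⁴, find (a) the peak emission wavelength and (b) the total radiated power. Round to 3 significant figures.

λ_max ≈ 1.17 μm; P ≈ 9.82 W

(a) λ_max = b/T = 2.898×10⁻³/2474 = 1.171×10⁻⁶ m = 1.17 μm.
Area A = 0.185 cm² = 1.85×10⁻⁵ m².
(b) P = εσAT⁴ = 0.25×5.670×10⁻⁸×1.85×10⁻⁵×(2474)⁴ = 9.82 W.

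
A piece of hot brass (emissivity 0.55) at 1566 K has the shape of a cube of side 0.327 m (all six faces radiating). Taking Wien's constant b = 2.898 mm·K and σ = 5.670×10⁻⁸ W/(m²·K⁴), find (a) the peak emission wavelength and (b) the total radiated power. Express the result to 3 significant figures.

λ_max ≈ 1.85 μm; P ≈ 1.20×10⁵ W

(a) λ_max = b/T = 2.898×10⁻³/1566 = 1.851×10⁻⁶ m = 1.85 μm.
Area A = 6s² = 6×(0.327 m)² = 0.641574 m².
(b) P = εσAT⁴ = 0.55×5.670×10⁻⁸×0.641574×(1566)⁴ = 1.20×10⁵ W.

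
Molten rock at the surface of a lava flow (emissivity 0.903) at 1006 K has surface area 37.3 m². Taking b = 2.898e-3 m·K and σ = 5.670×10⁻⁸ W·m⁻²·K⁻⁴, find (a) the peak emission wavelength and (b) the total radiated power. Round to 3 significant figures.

λ_max ≈ 2.88 μm; P ≈ 1.96×10⁶ W

(a) λ_max = b/T = 2.898×10⁻³/1006 = 2.881×10⁻⁶ m = 2.88 μm.
Area A = 37.3 m².
(b) P = εσAT⁴ = 0.903×5.670×10⁻⁸×37.3×(1006)⁴ = 1.96×10⁶ W.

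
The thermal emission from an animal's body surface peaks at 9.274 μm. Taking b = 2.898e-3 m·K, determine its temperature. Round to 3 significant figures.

Wien's law gives T = b/λ_max = (2.898×10⁻³ m·K)/(9.274×10⁻⁶ m) = 312 K.

T ≈ 312 K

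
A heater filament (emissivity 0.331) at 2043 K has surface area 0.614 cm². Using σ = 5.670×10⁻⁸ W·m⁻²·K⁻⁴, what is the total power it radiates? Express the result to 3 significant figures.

P ≈ 20.1 W

Area A = 0.614 cm² = 6.14×10⁻⁵ m².
P = εσAT⁴ = 0.331 × 5.670×10⁻⁸ × 6.14×10⁻⁵ × (2043)⁴ = 20.1 W.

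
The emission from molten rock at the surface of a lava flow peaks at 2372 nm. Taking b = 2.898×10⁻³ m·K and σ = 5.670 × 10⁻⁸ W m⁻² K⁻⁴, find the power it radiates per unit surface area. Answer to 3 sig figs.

I ≈ 1.26×10⁵ W/m²

Wien's law: T = b/λ_max = 2.898×10⁻³/2.372×10⁻⁶ = 1221.75 K.
Then I = σT⁴ = 5.670×10⁻⁸×(1221.75)⁴ = 1.26×10⁵ W/m².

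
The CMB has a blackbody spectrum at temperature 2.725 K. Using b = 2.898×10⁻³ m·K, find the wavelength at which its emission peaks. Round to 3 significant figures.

Wien's displacement law: λ_max = b/T = (2.898×10⁻³ m·K)/(2.725 K) = 1.063×10⁻³ m.
That is 1.06×10⁻³ m, in the microwave range.

λ_max ≈ 1.06×10⁻³ m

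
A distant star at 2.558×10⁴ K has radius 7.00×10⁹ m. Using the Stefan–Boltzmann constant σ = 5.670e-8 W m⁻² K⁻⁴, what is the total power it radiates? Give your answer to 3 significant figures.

P ≈ 1.49×10³¹ W

Surface area A = 4πR² = 4π(7.00×10⁹ m)² = 6.15752×10²⁰ m².
P = σAT⁴ = 5.670×10⁻⁸ × 6.15752×10²⁰ × (2.558×10⁴)⁴ = 1.49×10³¹ W.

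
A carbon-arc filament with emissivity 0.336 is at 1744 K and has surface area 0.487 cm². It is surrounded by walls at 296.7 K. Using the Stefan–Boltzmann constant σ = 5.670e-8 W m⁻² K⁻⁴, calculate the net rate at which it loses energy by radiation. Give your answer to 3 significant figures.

Net loss ≈ 8.58 W

Area A = 0.487 cm² = 4.87×10⁻⁵ m².
Net radiated power P_net = εσA(T⁴ − T₀⁴) = 0.336×5.670×10⁻⁸×4.87×10⁻⁵×(1744⁴ − 296.7⁴).
T⁴ − T₀⁴ = 9.25094×10¹² − 7.74944×10⁹ = 9.24319×10¹² K⁴, so P_net = 8.58 W.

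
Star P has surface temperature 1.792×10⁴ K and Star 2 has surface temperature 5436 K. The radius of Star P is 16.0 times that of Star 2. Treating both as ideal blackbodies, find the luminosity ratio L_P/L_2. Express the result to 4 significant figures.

L ∝ R²T⁴, so L_P/L_2 = (R_P/R_2)²(T_P/T_2)⁴ = (16.0)² × (1.792×10⁴/5436)⁴ = 256 × 118.096 = 3.023×10⁴.

L_P/L_2 ≈ 3.023×10⁴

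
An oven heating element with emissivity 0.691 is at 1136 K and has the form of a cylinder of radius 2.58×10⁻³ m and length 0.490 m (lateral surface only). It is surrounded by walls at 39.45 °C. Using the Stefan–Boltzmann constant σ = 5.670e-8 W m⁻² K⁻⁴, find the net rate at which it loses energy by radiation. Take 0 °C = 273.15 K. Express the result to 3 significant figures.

Net loss ≈ 515 W

Surroundings: T = 39.45 °C + 273.15 = 312.60 K.
Lateral area A = 2πrL = 2π×2.58×10⁻³×0.490 = 7.94320×10⁻³ m².
Net radiated power P_net = εσA(T⁴ − T₀⁴) = 0.691×5.670×10⁻⁸×7.94320×10⁻³×(1136⁴ − 312.60⁴).
T⁴ − T₀⁴ = 1.66538×10¹² − 9.54896×10⁹ = 1.65583×10¹² K⁴, so P_net = 515 W.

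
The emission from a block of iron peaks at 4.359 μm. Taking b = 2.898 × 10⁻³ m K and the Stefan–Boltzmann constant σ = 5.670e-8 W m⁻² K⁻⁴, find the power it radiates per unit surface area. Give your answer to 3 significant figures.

I ≈ 1.11×10⁴ W/m²

Wien's law: T = b/λ_max = 2.898×10⁻³/4.359×10⁻⁶ = 664.831 K.
Then I = σT⁴ = 5.670×10⁻⁸×(664.831)⁴ = 1.11×10⁴ W/m².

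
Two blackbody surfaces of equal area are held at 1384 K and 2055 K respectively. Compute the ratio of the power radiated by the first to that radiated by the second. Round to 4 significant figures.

With equal areas, P₁/P₂ = (T₁/T₂)⁴ = (1384/2055)⁴ = 0.2057.

P₁/P₂ ≈ 0.2057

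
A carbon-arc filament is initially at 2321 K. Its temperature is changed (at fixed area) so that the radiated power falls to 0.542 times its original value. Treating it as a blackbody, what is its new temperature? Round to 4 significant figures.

P ∝ T⁴, so T₂/T₁ = (P₂/P₁)^(1/4) = (0.542)^(1/4) = 0.858025.
T₂ = 2321 × 0.858025 = 1991 K.

T₂ ≈ 1991 K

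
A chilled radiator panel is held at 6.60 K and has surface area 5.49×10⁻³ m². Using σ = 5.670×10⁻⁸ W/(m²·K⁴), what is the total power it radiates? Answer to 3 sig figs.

P ≈ 5.91×10⁻⁷ W

Area A = 5.49×10⁻³ m².
P = σAT⁴ = 5.670×10⁻⁸ × 5.49×10⁻³ × (6.60)⁴ = 5.91×10⁻⁷ W.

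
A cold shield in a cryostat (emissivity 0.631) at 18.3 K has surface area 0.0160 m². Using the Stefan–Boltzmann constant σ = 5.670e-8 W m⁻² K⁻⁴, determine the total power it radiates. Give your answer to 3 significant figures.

Area A = 0.0160 m².
P = εσAT⁴ = 0.631 × 5.670×10⁻⁸ × 0.0160 × (18.3)⁴ = 6.42×10⁻⁵ W.

P ≈ 6.42×10⁻⁵ W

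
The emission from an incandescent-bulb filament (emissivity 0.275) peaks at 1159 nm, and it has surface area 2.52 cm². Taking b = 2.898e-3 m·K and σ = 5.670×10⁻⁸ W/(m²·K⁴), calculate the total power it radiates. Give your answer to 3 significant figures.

Wien's law: T = b/λ_max = 2.898×10⁻³/1.159×10⁻⁶ = 2500.43 K.
Area A = 2.52 cm² = 2.52×10⁻⁴ m².
Then P = εσAT⁴ = 0.275×5.670×10⁻⁸×2.52×10⁻⁴×(2500.43)⁴ = 154 W.

P ≈ 154 W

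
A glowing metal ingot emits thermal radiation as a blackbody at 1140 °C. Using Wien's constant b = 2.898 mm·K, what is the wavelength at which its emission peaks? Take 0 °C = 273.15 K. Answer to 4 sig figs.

T = 1140 °C + 273.15 = 1413.15 K.
Wien's displacement law: λ_max = b/T = (2.898×10⁻³ m·K)/(1413.15 K) = 2.0507×10⁻⁶ m.
That is 2051 nm, in the infrared range.

λ_max ≈ 2051 nm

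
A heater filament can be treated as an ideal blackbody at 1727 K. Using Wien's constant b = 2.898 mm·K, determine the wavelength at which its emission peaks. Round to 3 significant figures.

λ_max ≈ 1.68×10³ nm

Wien's displacement law: λ_max = b/T = (2.898×10⁻³ m·K)/(1727 K) = 1.678×10⁻⁶ m.
That is 1.68×10³ nm, in the infrared range.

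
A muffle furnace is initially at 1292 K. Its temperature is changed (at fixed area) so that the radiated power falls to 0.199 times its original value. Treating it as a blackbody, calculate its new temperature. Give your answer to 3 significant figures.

P ∝ T⁴, so T₂/T₁ = (P₂/P₁)^(1/4) = (0.199)^(1/4) = 0.667903.
T₂ = 1292 × 0.667903 = 863 K.

T₂ ≈ 863 K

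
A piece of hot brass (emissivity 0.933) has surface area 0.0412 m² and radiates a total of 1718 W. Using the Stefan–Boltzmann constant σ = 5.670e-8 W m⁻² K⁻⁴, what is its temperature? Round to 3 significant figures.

T ≈ 942 K

Area A = 0.0412 m².
P = εσAT⁴ ⇒ T = (P/(εσA))^(1/4) = (1718/(0.933×5.670×10⁻⁸×0.0412))^(1/4) = 942 K.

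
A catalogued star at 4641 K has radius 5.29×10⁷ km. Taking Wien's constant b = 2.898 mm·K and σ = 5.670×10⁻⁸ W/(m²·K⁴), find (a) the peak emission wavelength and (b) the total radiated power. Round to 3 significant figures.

(a) λ_max = b/T = 2.898×10⁻³/4641 = 6.244×10⁻⁷ m = 0.624 μm.
Surface area A = 4πR² = 4π(5.29×10¹⁰ m)² = 3.51659×10²² m².
(b) P = σAT⁴ = 5.670×10⁻⁸×3.51659×10²²×(4641)⁴ = 9.25×10²⁹ W.

λ_max ≈ 0.624 μm; P ≈ 9.25×10²⁹ W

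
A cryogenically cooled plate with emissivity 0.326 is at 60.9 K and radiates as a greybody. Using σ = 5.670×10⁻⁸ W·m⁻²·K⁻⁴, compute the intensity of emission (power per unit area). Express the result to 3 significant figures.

I ≈ 0.254 W/m²

Stefan–Boltzmann: I = εσT⁴ = 0.326 × 5.670×10⁻⁸ × (60.9)⁴ = 0.254 W/m².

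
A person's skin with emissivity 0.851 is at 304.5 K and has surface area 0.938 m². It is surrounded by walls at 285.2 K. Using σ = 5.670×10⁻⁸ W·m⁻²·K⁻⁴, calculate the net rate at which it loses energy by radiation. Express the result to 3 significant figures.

Area A = 0.938 m².
Net radiated power P_net = εσA(T⁴ − T₀⁴) = 0.851×5.670×10⁻⁸×0.938×(304.5⁴ − 285.2⁴).
T⁴ − T₀⁴ = 8.59704×10⁹ − 6.61604×10⁹ = 1.98100×10⁹ K⁴, so P_net = 89.7 W.

Net loss ≈ 89.7 W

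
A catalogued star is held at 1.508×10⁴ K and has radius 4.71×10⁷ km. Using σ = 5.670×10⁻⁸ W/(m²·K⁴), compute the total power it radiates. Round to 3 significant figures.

P ≈ 8.17×10³¹ W

Surface area A = 4πR² = 4π(4.71×10¹⁰ m)² = 2.78774×10²² m².
P = σAT⁴ = 5.670×10⁻⁸ × 2.78774×10²² × (1.508×10⁴)⁴ = 8.17×10³¹ W.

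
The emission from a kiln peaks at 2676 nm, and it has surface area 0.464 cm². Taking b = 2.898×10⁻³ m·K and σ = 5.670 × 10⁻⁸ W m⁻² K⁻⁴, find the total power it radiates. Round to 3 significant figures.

P ≈ 3.62 W

Wien's law: T = b/λ_max = 2.898×10⁻³/2.676×10⁻⁶ = 1082.96 K.
Area A = 0.464 cm² = 4.64×10⁻⁵ m².
Then P = σAT⁴ = 5.670×10⁻⁸×4.64×10⁻⁵×(1082.96)⁴ = 3.62 W.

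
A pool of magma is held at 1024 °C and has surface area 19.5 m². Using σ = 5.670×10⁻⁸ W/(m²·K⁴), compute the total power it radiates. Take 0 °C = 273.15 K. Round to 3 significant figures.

T = 1024 °C + 273.15 = 1297.15 K.
Area A = 19.5 m².
P = σAT⁴ = 5.670×10⁻⁸ × 19.5 × (1297.15)⁴ = 3.13×10⁶ W.

P ≈ 3.13×10⁶ W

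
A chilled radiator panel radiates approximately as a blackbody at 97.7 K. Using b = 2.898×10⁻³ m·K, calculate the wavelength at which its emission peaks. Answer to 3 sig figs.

λ_max ≈ 29.7 μm

Wien's displacement law: λ_max = b/T = (2.898×10⁻³ m·K)/(97.7 K) = 2.966×10⁻⁵ m.
That is 29.7 μm, in the infrared range.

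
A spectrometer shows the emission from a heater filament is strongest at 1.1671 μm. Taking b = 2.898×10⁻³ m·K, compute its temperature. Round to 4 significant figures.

Wien's law gives T = b/λ_max = (2.898×10⁻³ m·K)/(1.1671×10⁻⁶ m) = 2483 K.

T ≈ 2483 K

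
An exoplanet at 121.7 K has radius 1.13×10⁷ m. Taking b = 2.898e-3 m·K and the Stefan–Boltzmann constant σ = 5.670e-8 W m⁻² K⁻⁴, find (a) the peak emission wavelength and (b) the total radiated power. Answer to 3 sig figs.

λ_max ≈ 23.8 μm; P ≈ 2.00×10¹⁶ W

(a) λ_max = b/T = 2.898×10⁻³/121.7 = 2.381×10⁻⁵ m = 23.8 μm.
Surface area A = 4πR² = 4π(1.13×10⁷ m)² = 1.60460×10¹⁵ m².
(b) P = σAT⁴ = 5.670×10⁻⁸×1.60460×10¹⁵×(121.7)⁴ = 2.00×10¹⁶ W.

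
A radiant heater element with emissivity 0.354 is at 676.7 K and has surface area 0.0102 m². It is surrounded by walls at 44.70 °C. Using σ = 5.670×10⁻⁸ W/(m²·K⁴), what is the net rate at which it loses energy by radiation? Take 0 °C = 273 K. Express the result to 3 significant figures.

Surroundings: T = 44.70 °C + 273 = 317.70 K.
Area A = 0.0102 m².
Net radiated power P_net = εσA(T⁴ − T₀⁴) = 0.354×5.670×10⁻⁸×0.0102×(676.7⁴ − 317.70⁴).
T⁴ − T₀⁴ = 2.09693×10¹¹ − 1.01875×10¹⁰ = 1.99506×10¹¹ K⁴, so P_net = 40.8 W.

Net loss ≈ 40.8 W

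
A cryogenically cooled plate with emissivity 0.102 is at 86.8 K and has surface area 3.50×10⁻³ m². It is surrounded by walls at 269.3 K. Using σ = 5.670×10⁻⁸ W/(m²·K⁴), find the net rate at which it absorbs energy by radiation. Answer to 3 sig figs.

Net gain ≈ 0.105 W

Area A = 3.50×10⁻³ m².
Net radiated power P_net = εσA(T⁴ − T₀⁴) = 0.102×5.670×10⁻⁸×3.50×10⁻³×(86.8⁴ − 269.3⁴).
T⁴ − T₀⁴ = 5.67648×10⁷ − 5.25951×10⁹ = -5.20275×10⁹ K⁴, so P_net = -0.105 W — negative, meaning a net gain of 0.105 W.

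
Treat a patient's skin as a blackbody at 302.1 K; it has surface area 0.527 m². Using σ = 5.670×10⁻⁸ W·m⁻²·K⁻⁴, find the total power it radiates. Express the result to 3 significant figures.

Area A = 0.527 m².
P = σAT⁴ = 5.670×10⁻⁸ × 0.527 × (302.1)⁴ = 249 W.

P ≈ 249 W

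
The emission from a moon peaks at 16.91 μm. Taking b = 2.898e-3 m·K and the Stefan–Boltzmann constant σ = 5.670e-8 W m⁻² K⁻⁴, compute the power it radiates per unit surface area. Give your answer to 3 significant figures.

Wien's law: T = b/λ_max = 2.898×10⁻³/1.691×10⁻⁵ = 171.378 K.
Then I = σT⁴ = 5.670×10⁻⁸×(171.378)⁴ = 48.9 W/m².

I ≈ 48.9 W/m²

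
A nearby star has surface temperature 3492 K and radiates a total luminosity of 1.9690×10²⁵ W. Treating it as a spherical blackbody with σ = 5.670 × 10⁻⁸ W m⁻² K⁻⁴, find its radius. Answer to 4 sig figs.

R ≈ 4.311×10⁸ m

L = 4πR²σT⁴ ⇒ R = √(L/(4πσT⁴)).
σT⁴ = 8.43102×10⁶ W/m², so R = √(1.9690×10²⁵/(4π×8.43102×10⁶)) = 4.311×10⁸ m.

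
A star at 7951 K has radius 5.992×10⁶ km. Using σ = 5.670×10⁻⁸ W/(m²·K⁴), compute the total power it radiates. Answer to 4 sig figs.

Surface area A = 4πR² = 4π(5.992×10⁹ m)² = 4.51184×10²⁰ m².
P = σAT⁴ = 5.670×10⁻⁸ × 4.51184×10²⁰ × (7951)⁴ = 1.022×10²⁹ W.

P ≈ 1.022×10²⁹ W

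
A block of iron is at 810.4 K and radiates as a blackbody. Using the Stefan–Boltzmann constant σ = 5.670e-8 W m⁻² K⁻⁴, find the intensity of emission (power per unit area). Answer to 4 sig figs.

I ≈ 2.446×10⁴ W/m²

Stefan–Boltzmann: I = σT⁴ = 5.670×10⁻⁸ × (810.4)⁴ = 2.446×10⁴ W/m².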